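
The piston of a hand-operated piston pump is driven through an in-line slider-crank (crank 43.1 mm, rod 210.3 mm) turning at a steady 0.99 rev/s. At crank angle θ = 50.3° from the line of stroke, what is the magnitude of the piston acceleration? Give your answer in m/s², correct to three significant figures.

1.01

ω = 2π·0.99 = 6.22 rad/s
x(θ) = r cosθ + √(L² − r² sin²θ); with ω constant, a = ω²·d²x/dθ².
d²x/dθ² = −r cosθ − r²(cos2θ)/√u − r⁴ sin²2θ/(4u^{3/2}),  u = L² − r² sin²θ = 0.0431264 m².
Substituting r = 0.0431 m, L = 0.2103 m, θ = 50.3°: d²x/dθ² = -0.025979 m.
a = ω²·d²x/dθ² = (6.22)²·(-0.025979) = -1.0052 m/s²;  |a| = 1.0052 m/s².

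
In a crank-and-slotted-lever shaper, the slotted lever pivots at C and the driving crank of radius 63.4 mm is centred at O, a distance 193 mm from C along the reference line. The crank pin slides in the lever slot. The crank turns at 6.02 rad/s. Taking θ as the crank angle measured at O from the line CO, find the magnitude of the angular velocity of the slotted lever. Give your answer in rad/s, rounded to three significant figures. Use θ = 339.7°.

1.45

ω = 6.02 rad/s
Crank pin A relative to C: A = (d + r cosθ, r sinθ); lever angle φ = atan2(r sinθ, d + r cosθ).
Differentiating tanφ: φ̇ = rω(d cosθ + r)/(d² + r² + 2dr cosθ).
d² + r² + 2dr cosθ = |CA|² = 0.064221 m²;  d cosθ + r = +0.24441 m.
|ω_lever| = |0.0634·6.02·+0.24441| / 0.064221 = 1.4526 rad/s.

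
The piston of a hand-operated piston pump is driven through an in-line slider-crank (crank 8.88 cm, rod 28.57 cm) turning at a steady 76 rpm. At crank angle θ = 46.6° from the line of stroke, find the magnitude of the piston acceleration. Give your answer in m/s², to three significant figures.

ω = 2π·76/60 = 7.959 rad/s
x(θ) = r cosθ + √(L² − r² sin²θ); with ω constant, a = ω²·d²x/dθ².
d²x/dθ² = −r cosθ − r²(cos2θ)/√u − r⁴ sin²2θ/(4u^{3/2}),  u = L² − r² sin²θ = 0.0774617 m².
Substituting r = 0.0888 m, L = 0.2857 m, θ = 46.6°: d²x/dθ² = -0.060151 m.
a = ω²·d²x/dθ² = (7.959)²·(-0.060151) = -3.81 m/s²;  |a| = 3.81 m/s².

3.81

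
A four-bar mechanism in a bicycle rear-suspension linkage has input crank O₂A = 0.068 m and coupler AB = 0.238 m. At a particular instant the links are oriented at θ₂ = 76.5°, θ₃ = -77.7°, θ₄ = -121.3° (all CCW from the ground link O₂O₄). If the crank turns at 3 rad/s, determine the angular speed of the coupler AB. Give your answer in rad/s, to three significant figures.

ω₂ = 3 rad/s
Differentiating the loop-closure r₂e^{iθ₂}+r₃e^{iθ₃}=r₁+r₄e^{iθ₄} gives r₂ω₂e^{iθ₂}+r₃ω₃e^{iθ₃}=r₄ω₄e^{iθ₄}.
Eliminating the other unknown: ω₃ = r₂ω₂ sin(θ₄−θ₂) / [r₃ sin(θ₃−θ₄)].
Numerator sine = +0.30570; denominator sine = +0.68962.
Result = 0.068·3·(+0.30570) / (0.238·(+0.68962)) = +0.37996 rad/s; magnitude 0.37996 rad/s.

0.380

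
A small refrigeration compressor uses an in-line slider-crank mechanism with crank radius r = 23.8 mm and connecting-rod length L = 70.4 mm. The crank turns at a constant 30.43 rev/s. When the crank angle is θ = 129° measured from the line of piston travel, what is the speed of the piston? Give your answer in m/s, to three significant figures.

2.76

ω = 2π·30.4 = 191.2 rad/s
For an in-line slider-crank, x = r cosθ + √(L² − r² sin²θ), so v = −rω sinθ·[1 + r cosθ/√(L² − r² sin²θ)].
With r = 0.0238 m, L = 0.0704 m, θ = 129°: √(L² − r² sin²θ) = 0.067927 m.
v = −0.0238·191.2·0.77715·[1 + 0.0238·-0.62932/0.067927] = -2.7566 m/s.
|v| = 2.7566 m/s.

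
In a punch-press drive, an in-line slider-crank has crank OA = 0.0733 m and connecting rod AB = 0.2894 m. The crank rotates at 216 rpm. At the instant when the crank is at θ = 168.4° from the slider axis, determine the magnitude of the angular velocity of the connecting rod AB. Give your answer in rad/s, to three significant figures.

5.62

ω = 22.62 rad/s (converted from 216 rpm).
The rod makes angle φ with the slider axis where L sinφ = r sinθ; differentiating, L cosφ·φ̇ = r ω cosθ.
L cosφ = √(L² − r² sin²θ) = 0.28902 m.
|ω_rod| = r ω |cosθ| / √(L² − r² sin²θ) = 0.0733·22.62·0.97958/0.28902 = 5.6194 rad/s.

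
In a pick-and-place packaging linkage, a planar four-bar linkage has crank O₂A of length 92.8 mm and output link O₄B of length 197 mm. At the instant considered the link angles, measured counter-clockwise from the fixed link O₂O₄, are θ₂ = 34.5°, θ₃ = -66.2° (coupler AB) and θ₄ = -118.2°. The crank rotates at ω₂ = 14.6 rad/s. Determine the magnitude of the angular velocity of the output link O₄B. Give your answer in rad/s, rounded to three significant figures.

ω₂ = 14.6 rad/s
Differentiating the loop-closure r₂e^{iθ₂}+r₃e^{iθ₃}=r₁+r₄e^{iθ₄} gives r₂ω₂e^{iθ₂}+r₃ω₃e^{iθ₃}=r₄ω₄e^{iθ₄}.
Eliminating the other unknown: ω₄ = r₂ω₂ sin(θ₂−θ₃) / [r₄ sin(θ₄−θ₃)].
Numerator sine = +0.98261; denominator sine = -0.78801.
Result = 0.0928·14.6·(+0.98261) / (0.197·(-0.78801)) = -8.576 rad/s; magnitude 8.576 rad/s.

8.58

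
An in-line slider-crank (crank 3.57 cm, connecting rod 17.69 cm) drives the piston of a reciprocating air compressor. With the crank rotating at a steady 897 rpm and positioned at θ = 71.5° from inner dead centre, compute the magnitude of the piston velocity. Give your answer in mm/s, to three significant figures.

3390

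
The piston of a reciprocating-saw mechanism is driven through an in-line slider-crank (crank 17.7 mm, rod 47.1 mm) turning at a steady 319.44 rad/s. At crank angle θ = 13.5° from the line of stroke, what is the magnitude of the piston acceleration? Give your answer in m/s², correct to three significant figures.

2370

ω = 319.4 rad/s
x(θ) = r cosθ + √(L² − r² sin²θ); with ω constant, a = ω²·d²x/dθ².
d²x/dθ² = −r cosθ − r²(cos2θ)/√u − r⁴ sin²2θ/(4u^{3/2}),  u = L² − r² sin²θ = 0.00220134 m².
Substituting r = 0.0177 m, L = 0.0471 m, θ = 13.5°: d²x/dθ² = -0.023209 m.
a = ω²·d²x/dθ² = (319.4)²·(-0.023209) = -2368.3 m/s²;  |a| = 2368.3 m/s².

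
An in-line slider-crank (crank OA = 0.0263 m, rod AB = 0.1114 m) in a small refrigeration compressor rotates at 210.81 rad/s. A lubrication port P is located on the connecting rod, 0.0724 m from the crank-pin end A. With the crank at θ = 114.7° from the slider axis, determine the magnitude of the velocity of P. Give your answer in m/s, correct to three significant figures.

ω = 210.8 rad/s.  Crank-pin speed |V_A| = rω = 5.5443 m/s, perpendicular to OA.
Rod angle: sinφ = −(r/L) sinθ ⇒ φ = -12.385°; ω_rod = −rω cosθ/√(L²−r²sin²θ) = +21.293 rad/s.
V_P = V_A + ω_rod × AP, with AP = 0.0724 m along the rod.
Components: V_Px = −rω sinθ − a·ω_rod·sinφ = -4.7064 m/s;  V_Py = rω cosθ + a·ω_rod·cosφ = -0.81108 m/s.
|V_P| = √(V_Px² + V_Py²) = 4.7758 m/s.

4.78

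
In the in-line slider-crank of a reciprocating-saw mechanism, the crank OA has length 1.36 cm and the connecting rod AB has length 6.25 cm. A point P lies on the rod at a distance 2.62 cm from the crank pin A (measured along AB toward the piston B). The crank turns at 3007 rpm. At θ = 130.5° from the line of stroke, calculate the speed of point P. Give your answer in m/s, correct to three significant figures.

ω = 314.9 rad/s.  Crank-pin speed |V_A| = rω = 4.2825 m/s, perpendicular to OA.
Rod angle: sinφ = −(r/L) sinθ ⇒ φ = -9.524°; ω_rod = −rω cosθ/√(L²−r²sin²θ) = +45.123 rad/s.
V_P = V_A + ω_rod × AP, with AP = 0.0262 m along the rod.
Components: V_Px = −rω sinθ − a·ω_rod·sinφ = -3.0609 m/s;  V_Py = rω cosθ + a·ω_rod·cosφ = -1.6154 m/s.
|V_P| = √(V_Px² + V_Py²) = 3.461 m/s.

3.46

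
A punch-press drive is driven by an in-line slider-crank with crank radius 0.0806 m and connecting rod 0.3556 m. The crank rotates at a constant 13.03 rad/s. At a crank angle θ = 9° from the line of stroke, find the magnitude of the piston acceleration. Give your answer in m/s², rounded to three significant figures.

ω = 13.03 rad/s
x(θ) = r cosθ + √(L² − r² sin²θ); with ω constant, a = ω²·d²x/dθ².
d²x/dθ² = −r cosθ − r²(cos2θ)/√u − r⁴ sin²2θ/(4u^{3/2}),  u = L² − r² sin²θ = 0.126292 m².
Substituting r = 0.0806 m, L = 0.3556 m, θ = 9°: d²x/dθ² = -0.097016 m.
a = ω²·d²x/dθ² = (13.03)²·(-0.097016) = -16.471 m/s²;  |a| = 16.471 m/s².

16.5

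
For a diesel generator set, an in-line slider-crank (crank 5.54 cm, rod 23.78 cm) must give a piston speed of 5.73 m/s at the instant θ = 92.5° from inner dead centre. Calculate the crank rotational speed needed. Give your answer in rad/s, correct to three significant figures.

For an in-line slider-crank, |v_piston| = rω|sinθ|·[1 + r cosθ/√(L² − r² sin²θ)].
With r = 0.0554 m, L = 0.2378 m, θ = 92.5°: the bracketed kinematic factor |dx/dθ| = 0.054769 m.
ω = v/|dx/dθ| = 5.73/0.054769 = 104.62 rad/s.

105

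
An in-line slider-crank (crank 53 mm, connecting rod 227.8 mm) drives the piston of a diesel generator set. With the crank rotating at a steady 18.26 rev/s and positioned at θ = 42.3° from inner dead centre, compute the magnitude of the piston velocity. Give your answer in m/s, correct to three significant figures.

4.81

ω = 2π·18.3 = 114.7 rad/s
For an in-line slider-crank, x = r cosθ + √(L² − r² sin²θ), so v = −rω sinθ·[1 + r cosθ/√(L² − r² sin²θ)].
With r = 0.053 m, L = 0.2278 m, θ = 42.3°: √(L² − r² sin²θ) = 0.22499 m.
v = −0.053·114.7·0.67301·[1 + 0.053·0.73963/0.22499] = -4.8054 m/s.
|v| = 4.8054 m/s.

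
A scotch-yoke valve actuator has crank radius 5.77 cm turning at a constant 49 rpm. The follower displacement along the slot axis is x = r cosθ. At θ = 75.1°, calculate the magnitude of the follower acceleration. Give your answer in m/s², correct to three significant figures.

ω = 5.131 rad/s (from 49 rpm).
x = r cosθ ⇒ ẍ = −rω² cosθ (ω constant).
|a| = rω²|cosθ| = 0.0577·(5.131)²·|cos 75.1°| = 0.39065 m/s².

0.391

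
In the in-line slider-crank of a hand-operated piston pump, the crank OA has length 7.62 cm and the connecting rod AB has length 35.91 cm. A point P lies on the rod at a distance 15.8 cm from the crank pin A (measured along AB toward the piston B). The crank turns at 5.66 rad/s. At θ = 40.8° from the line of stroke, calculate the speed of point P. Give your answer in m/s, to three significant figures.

ω = 5.66 rad/s.  Crank-pin speed |V_A| = rω = 0.43129 m/s, perpendicular to OA.
Rod angle: sinφ = −(r/L) sinθ ⇒ φ = -7.970°; ω_rod = −rω cosθ/√(L²−r²sin²θ) = -0.91805 rad/s.
V_P = V_A + ω_rod × AP, with AP = 0.158 m along the rod.
Components: V_Px = −rω sinθ − a·ω_rod·sinφ = -0.30193 m/s;  V_Py = rω cosθ + a·ω_rod·cosφ = +0.18284 m/s.
|V_P| = √(V_Px² + V_Py²) = 0.35297 m/s.

0.353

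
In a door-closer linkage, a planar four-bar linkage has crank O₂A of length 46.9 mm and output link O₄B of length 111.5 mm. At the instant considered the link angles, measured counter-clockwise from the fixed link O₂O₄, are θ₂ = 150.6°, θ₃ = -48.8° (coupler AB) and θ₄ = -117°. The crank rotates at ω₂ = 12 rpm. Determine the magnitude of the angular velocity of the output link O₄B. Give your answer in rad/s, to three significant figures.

ω₂ = 1.257 rad/s (from 12 rpm).
Differentiating the loop-closure r₂e^{iθ₂}+r₃e^{iθ₃}=r₁+r₄e^{iθ₄} gives r₂ω₂e^{iθ₂}+r₃ω₃e^{iθ₃}=r₄ω₄e^{iθ₄}.
Eliminating the other unknown: ω₄ = r₂ω₂ sin(θ₂−θ₃) / [r₄ sin(θ₄−θ₃)].
Numerator sine = -0.33216; denominator sine = -0.92849.
Result = 0.0469·1.257·(-0.33216) / (0.1115·(-0.92849)) = +0.1891 rad/s; magnitude 0.1891 rad/s.

0.189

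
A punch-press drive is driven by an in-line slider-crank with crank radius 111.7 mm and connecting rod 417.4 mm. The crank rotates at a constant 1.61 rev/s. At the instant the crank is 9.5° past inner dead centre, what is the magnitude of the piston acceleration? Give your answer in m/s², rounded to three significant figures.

14.2

ω = 2π·1.61 = 10.12 rad/s
x(θ) = r cosθ + √(L² − r² sin²θ); with ω constant, a = ω²·d²x/dθ².
d²x/dθ² = −r cosθ − r²(cos2θ)/√u − r⁴ sin²2θ/(4u^{3/2}),  u = L² − r² sin²θ = 0.173883 m².
Substituting r = 0.1117 m, L = 0.4174 m, θ = 9.5°: d²x/dθ² = -0.13852 m.
a = ω²·d²x/dθ² = (10.12)²·(-0.13852) = -14.175 m/s²;  |a| = 14.175 m/s².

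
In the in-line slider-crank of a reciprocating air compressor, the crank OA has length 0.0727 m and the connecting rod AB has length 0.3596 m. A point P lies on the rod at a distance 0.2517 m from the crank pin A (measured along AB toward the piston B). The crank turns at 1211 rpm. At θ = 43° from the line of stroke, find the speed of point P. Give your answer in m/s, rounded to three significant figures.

ω = 126.8 rad/s.  Crank-pin speed |V_A| = rω = 9.2195 m/s, perpendicular to OA.
Rod angle: sinφ = −(r/L) sinθ ⇒ φ = -7.925°; ω_rod = −rω cosθ/√(L²−r²sin²θ) = -18.931 rad/s.
V_P = V_A + ω_rod × AP, with AP = 0.2517 m along the rod.
Components: V_Px = −rω sinθ − a·ω_rod·sinφ = -6.9447 m/s;  V_Py = rω cosθ + a·ω_rod·cosφ = +2.0232 m/s.
|V_P| = √(V_Px² + V_Py²) = 7.2334 m/s.

7.23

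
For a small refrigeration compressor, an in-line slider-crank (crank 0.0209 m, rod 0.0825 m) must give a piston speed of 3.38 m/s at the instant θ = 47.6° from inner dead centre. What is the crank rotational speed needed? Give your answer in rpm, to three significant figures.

For an in-line slider-crank, |v_piston| = rω|sinθ|·[1 + r cosθ/√(L² − r² sin²θ)].
With r = 0.0209 m, L = 0.0825 m, θ = 47.6°: the bracketed kinematic factor |dx/dθ| = 0.018118 m.
ω = v/|dx/dθ| = 3.38/0.018118 = 186.56 rad/s.
N = 60ω/(2π) = 1781.5 rpm.

1780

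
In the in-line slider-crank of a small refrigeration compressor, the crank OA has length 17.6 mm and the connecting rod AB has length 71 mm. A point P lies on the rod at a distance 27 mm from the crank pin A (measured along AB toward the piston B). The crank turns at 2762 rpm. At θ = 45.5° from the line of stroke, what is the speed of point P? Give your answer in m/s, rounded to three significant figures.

ω = 289.2 rad/s.  Crank-pin speed |V_A| = rω = 5.0906 m/s, perpendicular to OA.
Rod angle: sinφ = −(r/L) sinθ ⇒ φ = -10.184°; ω_rod = −rω cosθ/√(L²−r²sin²θ) = -51.058 rad/s.
V_P = V_A + ω_rod × AP, with AP = 0.027 m along the rod.
Components: V_Px = −rω sinθ − a·ω_rod·sinφ = -3.8746 m/s;  V_Py = rω cosθ + a·ω_rod·cosφ = +2.2112 m/s.
|V_P| = √(V_Px² + V_Py²) = 4.4611 m/s.

4.46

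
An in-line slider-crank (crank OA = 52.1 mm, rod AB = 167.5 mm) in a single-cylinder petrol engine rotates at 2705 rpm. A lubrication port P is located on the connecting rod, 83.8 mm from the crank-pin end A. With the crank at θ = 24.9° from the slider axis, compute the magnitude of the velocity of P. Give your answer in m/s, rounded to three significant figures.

ω = 283.3 rad/s.  Crank-pin speed |V_A| = rω = 14.758 m/s, perpendicular to OA.
Rod angle: sinφ = −(r/L) sinθ ⇒ φ = -7.525°; ω_rod = −rω cosθ/√(L²−r²sin²θ) = -80.613 rad/s.
V_P = V_A + ω_rod × AP, with AP = 0.0838 m along the rod.
Components: V_Px = −rω sinθ − a·ω_rod·sinφ = -7.0984 m/s;  V_Py = rω cosθ + a·ω_rod·cosφ = +6.6892 m/s.
|V_P| = √(V_Px² + V_Py²) = 9.7536 m/s.

9.75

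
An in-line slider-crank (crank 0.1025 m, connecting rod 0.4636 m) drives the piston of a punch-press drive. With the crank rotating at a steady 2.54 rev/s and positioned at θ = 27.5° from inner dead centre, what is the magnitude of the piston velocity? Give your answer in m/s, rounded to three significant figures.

ω = 2π·2.54 = 15.96 rad/s
For an in-line slider-crank, x = r cosθ + √(L² − r² sin²θ), so v = −rω sinθ·[1 + r cosθ/√(L² − r² sin²θ)].
With r = 0.1025 m, L = 0.4636 m, θ = 27.5°: √(L² − r² sin²θ) = 0.46118 m.
v = −0.1025·15.96·0.46175·[1 + 0.1025·0.88701/0.46118] = -0.90425 m/s.
|v| = 0.90425 m/s.

0.904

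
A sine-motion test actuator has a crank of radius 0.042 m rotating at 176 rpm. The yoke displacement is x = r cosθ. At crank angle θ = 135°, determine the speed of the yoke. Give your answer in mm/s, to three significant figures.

ω = 18.43 rad/s (from 176 rpm).
x = r cosθ ⇒ ẋ = −rω sinθ.
|v| = rω|sinθ| = 0.042·18.43·|sin 135°| = 0.54736 m/s = 547.36 mm/s.

547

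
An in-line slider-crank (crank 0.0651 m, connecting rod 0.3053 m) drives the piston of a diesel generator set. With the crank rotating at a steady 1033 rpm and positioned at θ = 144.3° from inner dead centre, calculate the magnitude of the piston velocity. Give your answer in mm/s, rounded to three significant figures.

ω = 2π·1033/60 = 108.2 rad/s
For an in-line slider-crank, x = r cosθ + √(L² − r² sin²θ), so v = −rω sinθ·[1 + r cosθ/√(L² − r² sin²θ)].
With r = 0.0651 m, L = 0.3053 m, θ = 144.3°: √(L² − r² sin²θ) = 0.30293 m.
v = −0.0651·108.2·0.58354·[1 + 0.0651·-0.81208/0.30293] = -3.3923 m/s.
|v| = 3.3923 m/s = 3392.3 mm/s.

3390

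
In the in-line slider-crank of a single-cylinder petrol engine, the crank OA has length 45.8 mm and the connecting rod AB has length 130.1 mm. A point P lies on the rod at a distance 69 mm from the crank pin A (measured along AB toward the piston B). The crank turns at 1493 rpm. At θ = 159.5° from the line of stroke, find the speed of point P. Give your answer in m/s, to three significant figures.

3.77

ω = 156.3 rad/s.  Crank-pin speed |V_A| = rω = 7.1607 m/s, perpendicular to OA.
Rod angle: sinφ = −(r/L) sinθ ⇒ φ = -7.082°; ω_rod = −rω cosθ/√(L²−r²sin²θ) = +51.951 rad/s.
V_P = V_A + ω_rod × AP, with AP = 0.069 m along the rod.
Components: V_Px = −rω sinθ − a·ω_rod·sinφ = -2.0658 m/s;  V_Py = rω cosθ + a·ω_rod·cosφ = -3.15 m/s.
|V_P| = √(V_Px² + V_Py²) = 3.7669 m/s.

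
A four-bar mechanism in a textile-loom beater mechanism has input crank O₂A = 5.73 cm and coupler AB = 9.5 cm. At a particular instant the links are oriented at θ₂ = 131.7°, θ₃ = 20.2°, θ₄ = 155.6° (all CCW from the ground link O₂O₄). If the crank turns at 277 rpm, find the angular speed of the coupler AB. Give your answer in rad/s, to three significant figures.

ω₂ = 29.01 rad/s (from 277 rpm).
Differentiating the loop-closure r₂e^{iθ₂}+r₃e^{iθ₃}=r₁+r₄e^{iθ₄} gives r₂ω₂e^{iθ₂}+r₃ω₃e^{iθ₃}=r₄ω₄e^{iθ₄}.
Eliminating the other unknown: ω₃ = r₂ω₂ sin(θ₄−θ₂) / [r₃ sin(θ₃−θ₄)].
Numerator sine = +0.40514; denominator sine = -0.70215.
Result = 0.0573·29.01·(+0.40514) / (0.095·(-0.70215)) = -10.095 rad/s; magnitude 10.095 rad/s.

10.1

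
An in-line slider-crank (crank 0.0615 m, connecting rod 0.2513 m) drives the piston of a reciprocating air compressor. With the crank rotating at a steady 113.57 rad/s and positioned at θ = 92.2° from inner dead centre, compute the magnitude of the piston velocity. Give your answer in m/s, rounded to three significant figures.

6.91

ω = 113.6 rad/s
For an in-line slider-crank, x = r cosθ + √(L² − r² sin²θ), so v = −rω sinθ·[1 + r cosθ/√(L² − r² sin²θ)].
With r = 0.0615 m, L = 0.2513 m, θ = 92.2°: √(L² − r² sin²θ) = 0.24367 m.
v = −0.0615·113.6·0.99926·[1 + 0.0615·-0.03839/0.24367] = -6.9118 m/s.
|v| = 6.9118 m/s.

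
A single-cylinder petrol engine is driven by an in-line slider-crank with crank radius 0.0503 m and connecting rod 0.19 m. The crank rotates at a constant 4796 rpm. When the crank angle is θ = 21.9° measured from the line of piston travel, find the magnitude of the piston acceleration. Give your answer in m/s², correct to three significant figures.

14200

ω = 2π·4796/60 = 502.2 rad/s
x(θ) = r cosθ + √(L² − r² sin²θ); with ω constant, a = ω²·d²x/dθ².
d²x/dθ² = −r cosθ − r²(cos2θ)/√u − r⁴ sin²2θ/(4u^{3/2}),  u = L² − r² sin²θ = 0.035748 m².
Substituting r = 0.0503 m, L = 0.19 m, θ = 21.9°: d²x/dθ² = -0.056442 m.
a = ω²·d²x/dθ² = (502.2)²·(-0.056442) = -14237 m/s²;  |a| = 14237 m/s².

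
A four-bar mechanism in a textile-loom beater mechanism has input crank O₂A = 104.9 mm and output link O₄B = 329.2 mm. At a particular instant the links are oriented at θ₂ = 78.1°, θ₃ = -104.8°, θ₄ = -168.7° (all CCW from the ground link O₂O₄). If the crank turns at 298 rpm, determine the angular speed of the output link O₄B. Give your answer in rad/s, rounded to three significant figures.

ω₂ = 31.21 rad/s (from 298 rpm).
Differentiating the loop-closure r₂e^{iθ₂}+r₃e^{iθ₃}=r₁+r₄e^{iθ₄} gives r₂ω₂e^{iθ₂}+r₃ω₃e^{iθ₃}=r₄ω₄e^{iθ₄}.
Eliminating the other unknown: ω₄ = r₂ω₂ sin(θ₂−θ₃) / [r₄ sin(θ₄−θ₃)].
Numerator sine = -0.05059; denominator sine = -0.89803.
Result = 0.1049·31.21·(-0.05059) / (0.3292·(-0.89803)) = +0.56022 rad/s; magnitude 0.56022 rad/s.

0.560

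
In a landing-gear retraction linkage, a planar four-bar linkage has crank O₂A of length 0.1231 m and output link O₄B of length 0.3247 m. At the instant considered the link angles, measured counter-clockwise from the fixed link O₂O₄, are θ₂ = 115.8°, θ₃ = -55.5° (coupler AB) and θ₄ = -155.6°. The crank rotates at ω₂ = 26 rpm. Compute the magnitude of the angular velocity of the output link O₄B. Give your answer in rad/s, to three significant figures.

ω₂ = 2.723 rad/s (from 26 rpm).
Differentiating the loop-closure r₂e^{iθ₂}+r₃e^{iθ₃}=r₁+r₄e^{iθ₄} gives r₂ω₂e^{iθ₂}+r₃ω₃e^{iθ₃}=r₄ω₄e^{iθ₄}.
Eliminating the other unknown: ω₄ = r₂ω₂ sin(θ₂−θ₃) / [r₄ sin(θ₄−θ₃)].
Numerator sine = +0.15126; denominator sine = -0.98450.
Result = 0.1231·2.723·(+0.15126) / (0.3247·(-0.98450)) = -0.15859 rad/s; magnitude 0.15859 rad/s.

0.159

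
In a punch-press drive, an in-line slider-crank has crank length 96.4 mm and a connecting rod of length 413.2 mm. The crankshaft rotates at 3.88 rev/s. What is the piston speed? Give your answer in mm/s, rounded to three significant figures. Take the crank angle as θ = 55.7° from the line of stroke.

ω = 2π·3.88 = 24.38 rad/s
For an in-line slider-crank, x = r cosθ + √(L² − r² sin²θ), so v = −rω sinθ·[1 + r cosθ/√(L² − r² sin²θ)].
With r = 0.0964 m, L = 0.4132 m, θ = 55.7°: √(L² − r² sin²θ) = 0.40545 m.
v = −0.0964·24.38·0.82610·[1 + 0.0964·0.56353/0.40545] = -2.2015 m/s.
|v| = 2.2015 m/s = 2201.5 mm/s.

2200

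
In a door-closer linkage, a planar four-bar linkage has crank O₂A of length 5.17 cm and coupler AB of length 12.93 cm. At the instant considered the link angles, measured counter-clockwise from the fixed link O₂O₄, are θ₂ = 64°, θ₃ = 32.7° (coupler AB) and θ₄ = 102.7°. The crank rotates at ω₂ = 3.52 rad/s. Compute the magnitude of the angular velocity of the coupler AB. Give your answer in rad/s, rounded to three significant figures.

0.936

ω₂ = 3.52 rad/s
Differentiating the loop-closure r₂e^{iθ₂}+r₃e^{iθ₃}=r₁+r₄e^{iθ₄} gives r₂ω₂e^{iθ₂}+r₃ω₃e^{iθ₃}=r₄ω₄e^{iθ₄}.
Eliminating the other unknown: ω₃ = r₂ω₂ sin(θ₄−θ₂) / [r₃ sin(θ₃−θ₄)].
Numerator sine = +0.62524; denominator sine = -0.93969.
Result = 0.0517·3.52·(+0.62524) / (0.1293·(-0.93969)) = -0.93648 rad/s; magnitude 0.93648 rad/s.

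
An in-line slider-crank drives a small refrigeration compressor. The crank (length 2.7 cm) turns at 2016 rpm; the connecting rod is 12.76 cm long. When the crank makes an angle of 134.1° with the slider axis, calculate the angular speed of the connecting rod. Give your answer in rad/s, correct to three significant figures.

ω = 211.1 rad/s (converted from 2016 rpm).
The rod makes angle φ with the slider axis where L sinφ = r sinθ; differentiating, L cosφ·φ̇ = r ω cosθ.
L cosφ = √(L² − r² sin²θ) = 0.12612 m.
|ω_rod| = r ω |cosθ| / √(L² − r² sin²θ) = 0.027·211.1·0.69591/0.12612 = 31.453 rad/s.

31.5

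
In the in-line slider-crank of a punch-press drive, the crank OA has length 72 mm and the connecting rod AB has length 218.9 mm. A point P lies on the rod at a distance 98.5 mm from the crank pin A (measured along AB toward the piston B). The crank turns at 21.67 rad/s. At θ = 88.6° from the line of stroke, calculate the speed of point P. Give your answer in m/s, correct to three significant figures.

1.57

ω = 21.67 rad/s.  Crank-pin speed |V_A| = rω = 1.5602 m/s, perpendicular to OA.
Rod angle: sinφ = −(r/L) sinθ ⇒ φ = -19.197°; ω_rod = −rω cosθ/√(L²−r²sin²θ) = -0.1844 rad/s.
V_P = V_A + ω_rod × AP, with AP = 0.0985 m along the rod.
Components: V_Px = −rω sinθ − a·ω_rod·sinφ = -1.5657 m/s;  V_Py = rω cosθ + a·ω_rod·cosφ = +0.020967 m/s.
|V_P| = √(V_Px² + V_Py²) = 1.5659 m/s.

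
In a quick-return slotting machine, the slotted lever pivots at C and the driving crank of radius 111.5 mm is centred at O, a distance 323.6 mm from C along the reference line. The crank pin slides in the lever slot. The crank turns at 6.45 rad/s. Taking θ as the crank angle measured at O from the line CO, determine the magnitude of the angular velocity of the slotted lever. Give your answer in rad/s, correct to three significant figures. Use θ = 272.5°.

ω = 6.45 rad/s
Crank pin A relative to C: A = (d + r cosθ, r sinθ); lever angle φ = atan2(r sinθ, d + r cosθ).
Differentiating tanφ: φ̇ = rω(d cosθ + r)/(d² + r² + 2dr cosθ).
d² + r² + 2dr cosθ = |CA|² = 0.120297 m²;  d cosθ + r = +0.12562 m.
|ω_lever| = |0.1115·6.45·+0.12562| / 0.120297 = 0.75097 rad/s.

0.751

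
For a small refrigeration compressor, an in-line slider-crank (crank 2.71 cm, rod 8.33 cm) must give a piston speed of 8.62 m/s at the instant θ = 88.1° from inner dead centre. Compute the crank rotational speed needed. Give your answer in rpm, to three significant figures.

3000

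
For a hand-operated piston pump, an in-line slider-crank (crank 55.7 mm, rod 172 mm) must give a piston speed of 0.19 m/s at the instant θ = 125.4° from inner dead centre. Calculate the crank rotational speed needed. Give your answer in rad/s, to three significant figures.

5.20

For an in-line slider-crank, |v_piston| = rω|sinθ|·[1 + r cosθ/√(L² − r² sin²θ)].
With r = 0.0557 m, L = 0.172 m, θ = 125.4°: the bracketed kinematic factor |dx/dθ| = 0.036572 m.
ω = v/|dx/dθ| = 0.19/0.036572 = 5.1952 rad/s.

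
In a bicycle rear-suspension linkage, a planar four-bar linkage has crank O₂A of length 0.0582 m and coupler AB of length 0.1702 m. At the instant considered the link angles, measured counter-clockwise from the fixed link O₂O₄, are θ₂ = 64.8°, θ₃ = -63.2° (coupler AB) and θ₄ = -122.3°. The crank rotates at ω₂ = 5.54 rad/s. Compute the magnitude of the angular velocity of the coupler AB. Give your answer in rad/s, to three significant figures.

0.273

ω₂ = 5.54 rad/s
Differentiating the loop-closure r₂e^{iθ₂}+r₃e^{iθ₃}=r₁+r₄e^{iθ₄} gives r₂ω₂e^{iθ₂}+r₃ω₃e^{iθ₃}=r₄ω₄e^{iθ₄}.
Eliminating the other unknown: ω₃ = r₂ω₂ sin(θ₄−θ₂) / [r₃ sin(θ₃−θ₄)].
Numerator sine = +0.12360; denominator sine = +0.85806.
Result = 0.0582·5.54·(+0.12360) / (0.1702·(+0.85806)) = +0.27288 rad/s; magnitude 0.27288 rad/s.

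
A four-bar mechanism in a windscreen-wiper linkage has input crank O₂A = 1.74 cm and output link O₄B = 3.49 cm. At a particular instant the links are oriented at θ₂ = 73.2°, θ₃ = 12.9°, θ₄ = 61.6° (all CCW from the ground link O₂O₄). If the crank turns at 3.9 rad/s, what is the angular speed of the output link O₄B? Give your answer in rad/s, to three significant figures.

ω₂ = 3.9 rad/s
Differentiating the loop-closure r₂e^{iθ₂}+r₃e^{iθ₃}=r₁+r₄e^{iθ₄} gives r₂ω₂e^{iθ₂}+r₃ω₃e^{iθ₃}=r₄ω₄e^{iθ₄}.
Eliminating the other unknown: ω₄ = r₂ω₂ sin(θ₂−θ₃) / [r₄ sin(θ₄−θ₃)].
Numerator sine = +0.86863; denominator sine = +0.75126.
Result = 0.0174·3.9·(+0.86863) / (0.0349·(+0.75126)) = +2.2482 rad/s; magnitude 2.2482 rad/s.

2.25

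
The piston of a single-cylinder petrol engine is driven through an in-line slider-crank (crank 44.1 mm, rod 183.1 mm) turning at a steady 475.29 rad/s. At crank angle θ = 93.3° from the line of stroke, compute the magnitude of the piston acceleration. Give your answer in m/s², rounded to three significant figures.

ω = 475.3 rad/s
x(θ) = r cosθ + √(L² − r² sin²θ); with ω constant, a = ω²·d²x/dθ².
d²x/dθ² = −r cosθ − r²(cos2θ)/√u − r⁴ sin²2θ/(4u^{3/2}),  u = L² − r² sin²θ = 0.0315872 m².
Substituting r = 0.0441 m, L = 0.1831 m, θ = 93.3°: d²x/dθ² = +0.013406 m.
a = ω²·d²x/dθ² = (475.3)²·(+0.013406) = +3028.5 m/s²;  |a| = 3028.5 m/s².

3030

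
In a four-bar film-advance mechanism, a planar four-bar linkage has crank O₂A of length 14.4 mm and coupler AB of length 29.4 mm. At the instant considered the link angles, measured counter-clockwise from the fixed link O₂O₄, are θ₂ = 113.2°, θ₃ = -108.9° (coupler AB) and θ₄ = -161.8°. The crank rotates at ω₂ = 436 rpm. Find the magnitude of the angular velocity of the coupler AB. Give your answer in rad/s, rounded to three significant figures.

27.9

ω₂ = 45.66 rad/s (from 436 rpm).
Differentiating the loop-closure r₂e^{iθ₂}+r₃e^{iθ₃}=r₁+r₄e^{iθ₄} gives r₂ω₂e^{iθ₂}+r₃ω₃e^{iθ₃}=r₄ω₄e^{iθ₄}.
Eliminating the other unknown: ω₃ = r₂ω₂ sin(θ₄−θ₂) / [r₃ sin(θ₃−θ₄)].
Numerator sine = +0.99619; denominator sine = +0.79758.
Result = 0.0144·45.66·(+0.99619) / (0.0294·(+0.79758)) = +27.932 rad/s; magnitude 27.932 rad/s.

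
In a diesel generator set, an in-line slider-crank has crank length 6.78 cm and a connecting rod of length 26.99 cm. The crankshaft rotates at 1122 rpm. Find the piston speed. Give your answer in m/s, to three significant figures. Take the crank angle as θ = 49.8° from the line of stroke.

7.09

ω = 2π·1122/60 = 117.5 rad/s
For an in-line slider-crank, x = r cosθ + √(L² − r² sin²θ), so v = −rω sinθ·[1 + r cosθ/√(L² − r² sin²θ)].
With r = 0.0678 m, L = 0.2699 m, θ = 49.8°: √(L² − r² sin²θ) = 0.26489 m.
v = −0.0678·117.5·0.76380·[1 + 0.0678·0.64546/0.26489] = -7.0898 m/s.
|v| = 7.0898 m/s.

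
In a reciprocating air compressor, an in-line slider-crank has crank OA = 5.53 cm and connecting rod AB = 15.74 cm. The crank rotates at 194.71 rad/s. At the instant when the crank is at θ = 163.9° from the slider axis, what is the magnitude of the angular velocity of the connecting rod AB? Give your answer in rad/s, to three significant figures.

ω = 194.7 rad/s
The rod makes angle φ with the slider axis where L sinφ = r sinθ; differentiating, L cosφ·φ̇ = r ω cosθ.
L cosφ = √(L² − r² sin²θ) = 0.15665 m.
|ω_rod| = r ω |cosθ| / √(L² − r² sin²θ) = 0.0553·194.7·0.96078/0.15665 = 66.039 rad/s.

66.0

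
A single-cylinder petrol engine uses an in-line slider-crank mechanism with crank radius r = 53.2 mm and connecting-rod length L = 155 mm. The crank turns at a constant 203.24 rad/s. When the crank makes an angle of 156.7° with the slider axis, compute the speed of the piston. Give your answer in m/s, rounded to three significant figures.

2.92

ω = 203.2 rad/s
For an in-line slider-crank, x = r cosθ + √(L² − r² sin²θ), so v = −rω sinθ·[1 + r cosθ/√(L² − r² sin²θ)].
With r = 0.0532 m, L = 0.155 m, θ = 156.7°: √(L² − r² sin²θ) = 0.15356 m.
v = −0.0532·203.2·0.39555·[1 + 0.0532·-0.91845/0.15356] = -2.916 m/s.
|v| = 2.916 m/s.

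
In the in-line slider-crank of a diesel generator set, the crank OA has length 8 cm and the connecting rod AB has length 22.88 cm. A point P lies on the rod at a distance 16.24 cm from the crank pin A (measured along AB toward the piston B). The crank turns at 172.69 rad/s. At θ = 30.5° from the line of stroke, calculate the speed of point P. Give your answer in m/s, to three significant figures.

9.21

ω = 172.7 rad/s.  Crank-pin speed |V_A| = rω = 13.815 m/s, perpendicular to OA.
Rod angle: sinφ = −(r/L) sinθ ⇒ φ = -10.222°; ω_rod = −rω cosθ/√(L²−r²sin²θ) = -52.865 rad/s.
V_P = V_A + ω_rod × AP, with AP = 0.1624 m along the rod.
Components: V_Px = −rω sinθ − a·ω_rod·sinφ = -8.5353 m/s;  V_Py = rω cosθ + a·ω_rod·cosφ = +3.4545 m/s.
|V_P| = √(V_Px² + V_Py²) = 9.2079 m/s.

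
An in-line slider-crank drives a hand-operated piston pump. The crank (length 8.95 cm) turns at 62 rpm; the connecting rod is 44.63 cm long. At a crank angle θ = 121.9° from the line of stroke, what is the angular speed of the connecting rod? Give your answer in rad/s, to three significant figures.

ω = 6.493 rad/s (converted from 62 rpm).
The rod makes angle φ with the slider axis where L sinφ = r sinθ; differentiating, L cosφ·φ̇ = r ω cosθ.
L cosφ = √(L² − r² sin²θ) = 0.43978 m.
|ω_rod| = r ω |cosθ| / √(L² − r² sin²θ) = 0.0895·6.493·0.52844/0.43978 = 0.69823 rad/s.

0.698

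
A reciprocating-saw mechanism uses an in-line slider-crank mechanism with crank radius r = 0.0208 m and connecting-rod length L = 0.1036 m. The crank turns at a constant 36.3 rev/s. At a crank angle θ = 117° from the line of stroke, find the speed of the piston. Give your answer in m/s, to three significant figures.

3.84

ω = 2π·36.3 = 228.1 rad/s
For an in-line slider-crank, x = r cosθ + √(L² − r² sin²θ), so v = −rω sinθ·[1 + r cosθ/√(L² − r² sin²θ)].
With r = 0.0208 m, L = 0.1036 m, θ = 117°: √(L² − r² sin²θ) = 0.10193 m.
v = −0.0208·228.1·0.89101·[1 + 0.0208·-0.45399/0.10193] = -3.8354 m/s.
|v| = 3.8354 m/s.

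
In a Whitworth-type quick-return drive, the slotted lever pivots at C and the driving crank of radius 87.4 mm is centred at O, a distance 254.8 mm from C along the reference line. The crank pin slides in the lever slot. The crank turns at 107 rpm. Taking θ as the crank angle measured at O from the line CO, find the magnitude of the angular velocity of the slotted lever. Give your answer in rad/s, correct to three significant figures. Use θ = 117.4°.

0.562

ω = 11.21 rad/s (from 107 rpm).
Crank pin A relative to C: A = (d + r cosθ, r sinθ); lever angle φ = atan2(r sinθ, d + r cosθ).
Differentiating tanφ: φ̇ = rω(d cosθ + r)/(d² + r² + 2dr cosθ).
d² + r² + 2dr cosθ = |CA|² = 0.0520649 m²;  d cosθ + r = -0.029859 m.
|ω_lever| = |0.0874·11.21·-0.029859| / 0.0520649 = 0.56163 rad/s.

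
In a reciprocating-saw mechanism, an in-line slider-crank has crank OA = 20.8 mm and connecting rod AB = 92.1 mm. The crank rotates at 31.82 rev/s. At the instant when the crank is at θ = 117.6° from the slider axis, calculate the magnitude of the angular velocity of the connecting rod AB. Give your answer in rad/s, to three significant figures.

ω = 199.9 rad/s (converted from 31.82 rev/s).
The rod makes angle φ with the slider axis where L sinφ = r sinθ; differentiating, L cosφ·φ̇ = r ω cosθ.
L cosφ = √(L² − r² sin²θ) = 0.090237 m.
|ω_rod| = r ω |cosθ| / √(L² − r² sin²θ) = 0.0208·199.9·0.46330/0.090237 = 21.351 rad/s.

21.4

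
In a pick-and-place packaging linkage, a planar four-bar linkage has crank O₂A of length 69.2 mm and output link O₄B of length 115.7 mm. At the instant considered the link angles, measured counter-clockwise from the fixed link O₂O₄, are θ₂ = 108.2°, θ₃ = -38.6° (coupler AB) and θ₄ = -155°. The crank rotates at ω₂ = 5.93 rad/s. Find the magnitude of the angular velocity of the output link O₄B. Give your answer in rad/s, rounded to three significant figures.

ω₂ = 5.93 rad/s
Differentiating the loop-closure r₂e^{iθ₂}+r₃e^{iθ₃}=r₁+r₄e^{iθ₄} gives r₂ω₂e^{iθ₂}+r₃ω₃e^{iθ₃}=r₄ω₄e^{iθ₄}.
Eliminating the other unknown: ω₄ = r₂ω₂ sin(θ₂−θ₃) / [r₄ sin(θ₄−θ₃)].
Numerator sine = +0.54756; denominator sine = -0.89571.
Result = 0.0692·5.93·(+0.54756) / (0.1157·(-0.89571)) = -2.1682 rad/s; magnitude 2.1682 rad/s.

2.17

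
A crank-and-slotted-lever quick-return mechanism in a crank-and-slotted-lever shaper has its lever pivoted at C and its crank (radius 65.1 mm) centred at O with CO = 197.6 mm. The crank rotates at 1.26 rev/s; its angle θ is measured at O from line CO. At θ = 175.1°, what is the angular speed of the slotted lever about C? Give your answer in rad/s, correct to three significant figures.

ω = 7.917 rad/s (from 1.26 rev/s).
Crank pin A relative to C: A = (d + r cosθ, r sinθ); lever angle φ = atan2(r sinθ, d + r cosθ).
Differentiating tanφ: φ̇ = rω(d cosθ + r)/(d² + r² + 2dr cosθ).
d² + r² + 2dr cosθ = |CA|² = 0.0176503 m²;  d cosθ + r = -0.13178 m.
|ω_lever| = |0.0651·7.917·-0.13178| / 0.0176503 = 3.8479 rad/s.

3.85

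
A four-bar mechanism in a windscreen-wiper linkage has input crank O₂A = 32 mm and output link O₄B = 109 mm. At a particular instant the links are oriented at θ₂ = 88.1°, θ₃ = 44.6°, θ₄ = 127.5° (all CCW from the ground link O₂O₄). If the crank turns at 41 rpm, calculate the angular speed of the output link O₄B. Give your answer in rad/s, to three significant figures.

ω₂ = 4.294 rad/s (from 41 rpm).
Differentiating the loop-closure r₂e^{iθ₂}+r₃e^{iθ₃}=r₁+r₄e^{iθ₄} gives r₂ω₂e^{iθ₂}+r₃ω₃e^{iθ₃}=r₄ω₄e^{iθ₄}.
Eliminating the other unknown: ω₄ = r₂ω₂ sin(θ₂−θ₃) / [r₄ sin(θ₄−θ₃)].
Numerator sine = +0.68835; denominator sine = +0.99233.
Result = 0.032·4.294·(+0.68835) / (0.109·(+0.99233)) = +0.87436 rad/s; magnitude 0.87436 rad/s.

0.874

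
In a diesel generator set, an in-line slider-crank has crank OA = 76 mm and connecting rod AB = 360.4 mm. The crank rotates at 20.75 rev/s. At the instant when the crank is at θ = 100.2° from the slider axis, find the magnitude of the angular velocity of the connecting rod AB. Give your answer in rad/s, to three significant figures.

ω = 130.4 rad/s (converted from 20.75 rev/s).
The rod makes angle φ with the slider axis where L sinφ = r sinθ; differentiating, L cosφ·φ̇ = r ω cosθ.
L cosφ = √(L² − r² sin²θ) = 0.35255 m.
|ω_rod| = r ω |cosθ| / √(L² − r² sin²θ) = 0.076·130.4·0.17708/0.35255 = 4.977 rad/s.

4.98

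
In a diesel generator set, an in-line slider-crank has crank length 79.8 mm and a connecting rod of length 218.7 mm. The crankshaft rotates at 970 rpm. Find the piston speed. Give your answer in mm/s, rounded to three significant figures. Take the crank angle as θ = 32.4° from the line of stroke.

5710

ω = 2π·970/60 = 101.6 rad/s
For an in-line slider-crank, x = r cosθ + √(L² − r² sin²θ), so v = −rω sinθ·[1 + r cosθ/√(L² − r² sin²θ)].
With r = 0.0798 m, L = 0.2187 m, θ = 32.4°: √(L² − r² sin²θ) = 0.21448 m.
v = −0.0798·101.6·0.53583·[1 + 0.0798·0.84433/0.21448] = -5.7078 m/s.
|v| = 5.7078 m/s = 5707.8 mm/s.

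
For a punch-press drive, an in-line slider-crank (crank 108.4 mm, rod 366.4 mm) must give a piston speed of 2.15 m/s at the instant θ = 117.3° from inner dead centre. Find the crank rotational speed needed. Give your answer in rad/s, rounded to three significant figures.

26.0

For an in-line slider-crank, |v_piston| = rω|sinθ|·[1 + r cosθ/√(L² − r² sin²θ)].
With r = 0.1084 m, L = 0.3664 m, θ = 117.3°: the bracketed kinematic factor |dx/dθ| = 0.082779 m.
ω = v/|dx/dθ| = 2.15/0.082779 = 25.973 rad/s.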